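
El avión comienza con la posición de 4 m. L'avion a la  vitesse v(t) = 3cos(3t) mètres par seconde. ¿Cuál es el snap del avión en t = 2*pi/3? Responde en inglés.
Starting from velocity v(t) = 3·cos(3·t), we take 3 derivatives. Taking d/dt of v(t), we find a(t) = -9·sin(3·t). The derivative of acceleration gives jerk: j(t) = -27·cos(3·t). Taking d/dt of j(t), we find s(t) = 81·sin(3·t). We have snap s(t) = 81·sin(3·t). Substituting t = 2*pi/3: s(2*pi/3) = 0.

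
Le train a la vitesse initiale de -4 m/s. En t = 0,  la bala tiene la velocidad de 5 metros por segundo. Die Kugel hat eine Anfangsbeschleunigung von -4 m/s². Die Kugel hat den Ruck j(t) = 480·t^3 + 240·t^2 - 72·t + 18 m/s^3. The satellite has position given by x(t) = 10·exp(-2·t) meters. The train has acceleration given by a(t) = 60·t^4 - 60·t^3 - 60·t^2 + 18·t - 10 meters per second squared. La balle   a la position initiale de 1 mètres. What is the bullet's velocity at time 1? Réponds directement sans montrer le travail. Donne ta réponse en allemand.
Die Antwort ist 42.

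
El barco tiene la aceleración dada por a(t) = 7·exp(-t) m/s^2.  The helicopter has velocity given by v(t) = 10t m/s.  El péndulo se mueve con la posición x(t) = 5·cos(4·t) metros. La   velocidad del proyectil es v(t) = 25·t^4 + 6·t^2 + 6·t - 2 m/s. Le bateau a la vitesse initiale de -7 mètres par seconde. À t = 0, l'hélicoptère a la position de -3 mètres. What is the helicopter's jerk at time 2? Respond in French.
En partant de la vitesse v(t) = 10·t, nous prenons 2 dérivées. En prenant d/dt de v(t), nous trouvons a(t) = 10. La dérivée de l'accélération donne le jerk: j(t) = 0. De l'équation du jerk j(t) = 0, nous substituons t = 2 pour obtenir j = 0.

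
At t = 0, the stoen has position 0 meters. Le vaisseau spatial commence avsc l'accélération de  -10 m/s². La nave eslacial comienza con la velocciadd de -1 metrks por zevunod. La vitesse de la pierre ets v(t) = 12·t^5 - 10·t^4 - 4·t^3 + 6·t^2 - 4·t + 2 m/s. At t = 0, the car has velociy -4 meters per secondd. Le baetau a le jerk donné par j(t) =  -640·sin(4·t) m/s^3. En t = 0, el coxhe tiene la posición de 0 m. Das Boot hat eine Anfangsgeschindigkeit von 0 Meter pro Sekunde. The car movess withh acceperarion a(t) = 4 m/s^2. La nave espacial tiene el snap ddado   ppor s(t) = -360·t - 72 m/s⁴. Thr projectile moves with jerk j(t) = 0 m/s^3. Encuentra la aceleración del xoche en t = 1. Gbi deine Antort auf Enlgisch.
From the given acceleration equation a(t) = 4, we substitute t = 1 to get a = 4.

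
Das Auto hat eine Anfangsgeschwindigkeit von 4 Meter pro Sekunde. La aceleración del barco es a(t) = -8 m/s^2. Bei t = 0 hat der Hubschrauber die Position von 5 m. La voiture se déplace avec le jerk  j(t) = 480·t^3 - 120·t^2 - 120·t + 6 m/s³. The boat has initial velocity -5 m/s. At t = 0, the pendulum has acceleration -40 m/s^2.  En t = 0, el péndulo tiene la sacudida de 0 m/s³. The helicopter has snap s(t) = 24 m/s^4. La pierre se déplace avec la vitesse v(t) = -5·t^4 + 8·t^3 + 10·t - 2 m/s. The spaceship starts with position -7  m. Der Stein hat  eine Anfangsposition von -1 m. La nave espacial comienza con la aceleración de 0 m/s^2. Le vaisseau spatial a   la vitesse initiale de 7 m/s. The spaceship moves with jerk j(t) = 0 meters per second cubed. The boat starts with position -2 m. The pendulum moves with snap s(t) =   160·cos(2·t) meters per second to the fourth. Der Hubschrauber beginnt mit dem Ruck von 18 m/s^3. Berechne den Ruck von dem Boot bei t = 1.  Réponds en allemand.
Um dies zu lösen, müssen wir 1 Ableitung unserer Gleichung für die Beschleunigung a(t) = -8 nehmen. Mit d/dt von a(t) finden wir j(t) = 0. Wir haben den Ruck j(t) = 0. Durch Einsetzen von t = 1: j(1) = 0.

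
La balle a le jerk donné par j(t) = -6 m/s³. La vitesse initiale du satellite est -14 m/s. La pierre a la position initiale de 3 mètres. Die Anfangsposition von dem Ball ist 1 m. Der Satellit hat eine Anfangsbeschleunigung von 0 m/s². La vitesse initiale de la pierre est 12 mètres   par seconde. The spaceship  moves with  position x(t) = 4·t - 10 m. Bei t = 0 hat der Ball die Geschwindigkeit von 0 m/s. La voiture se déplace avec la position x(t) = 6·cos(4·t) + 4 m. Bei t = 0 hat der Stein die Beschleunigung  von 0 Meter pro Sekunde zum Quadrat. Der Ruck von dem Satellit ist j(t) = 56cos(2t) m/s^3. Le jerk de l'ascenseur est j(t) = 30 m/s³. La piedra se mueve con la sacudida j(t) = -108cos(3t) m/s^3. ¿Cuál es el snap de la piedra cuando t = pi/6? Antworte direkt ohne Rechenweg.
En t = pi/6, s = 324.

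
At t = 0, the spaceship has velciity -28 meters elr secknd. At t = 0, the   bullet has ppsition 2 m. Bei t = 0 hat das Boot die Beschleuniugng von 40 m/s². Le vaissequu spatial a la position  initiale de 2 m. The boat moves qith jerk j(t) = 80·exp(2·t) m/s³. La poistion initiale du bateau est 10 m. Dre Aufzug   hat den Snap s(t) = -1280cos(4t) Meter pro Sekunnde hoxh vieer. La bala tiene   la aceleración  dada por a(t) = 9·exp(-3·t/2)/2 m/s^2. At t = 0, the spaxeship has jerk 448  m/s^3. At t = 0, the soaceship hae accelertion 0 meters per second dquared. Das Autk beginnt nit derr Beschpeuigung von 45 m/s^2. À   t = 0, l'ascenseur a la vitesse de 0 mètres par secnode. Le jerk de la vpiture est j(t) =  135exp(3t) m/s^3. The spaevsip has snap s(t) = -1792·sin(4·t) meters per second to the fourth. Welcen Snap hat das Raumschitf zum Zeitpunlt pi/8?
Wir haben den Snap s(t) = -1792·sin(4·t). Durch Einsetzen von t = pi/8: s(pi/8) = -1792.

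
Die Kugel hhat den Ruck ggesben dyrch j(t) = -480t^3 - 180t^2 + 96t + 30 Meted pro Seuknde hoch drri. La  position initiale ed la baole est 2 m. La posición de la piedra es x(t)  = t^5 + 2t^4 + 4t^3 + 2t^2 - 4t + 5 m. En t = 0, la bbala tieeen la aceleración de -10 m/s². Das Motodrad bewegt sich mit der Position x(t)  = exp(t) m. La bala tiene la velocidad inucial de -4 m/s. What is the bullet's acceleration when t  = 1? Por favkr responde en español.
Debemos encontrar la antiderivada de nuestra ecuación de la sacudida j(t) = -480·t^3 - 180·t^2 + 96·t + 30 1 vez. Integrando la sacudida y usando la condición inicial a(0) = -10, obtenemos a(t) = -120·t^4 - 60·t^3 + 48·t^2 + 30·t - 10. De la ecuación de la aceleración a(t) = -120·t^4 - 60·t^3 + 48·t^2 + 30·t - 10, sustituimos t = 1 para obtener a = -112.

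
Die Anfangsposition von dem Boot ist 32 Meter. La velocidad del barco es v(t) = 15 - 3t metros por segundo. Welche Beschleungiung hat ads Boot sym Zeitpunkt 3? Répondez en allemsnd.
Um dies zu lösen, müssen wir 1 Ableitung unserer Gleichung für die Geschwindigkeit v(t) = 15 - 3·t nehmen. Durch Ableiten von der Geschwindigkeit erhalten wir die Beschleunigung: a(t) = -3. Mit a(t) = -3 und Einsetzen von t = 3, finden wir a = -3.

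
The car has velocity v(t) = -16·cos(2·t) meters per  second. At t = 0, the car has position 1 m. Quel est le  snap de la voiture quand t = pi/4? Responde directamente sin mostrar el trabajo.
La réponse est -128.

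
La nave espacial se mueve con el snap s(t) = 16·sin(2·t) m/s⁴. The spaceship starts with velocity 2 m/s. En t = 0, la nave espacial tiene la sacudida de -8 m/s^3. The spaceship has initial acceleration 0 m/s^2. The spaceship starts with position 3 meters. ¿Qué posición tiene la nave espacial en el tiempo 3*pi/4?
Para resolver esto, necesitamos tomar 4 antiderivadas de nuestra ecuación del snap s(t) = 16·sin(2·t). La antiderivada del snap es la sacudida. Usando j(0) = -8, obtenemos j(t) = -8·cos(2·t). La integral de la sacudida es la aceleración. Usando a(0) = 0, obtenemos a(t) = -4·sin(2·t). Tomando ∫a(t)dt y aplicando v(0) = 2, encontramos v(t) = 2·cos(2·t). Integrando la velocidad y usando la condición inicial x(0) = 3, obtenemos x(t) = sin(2·t) + 3. De la ecuación de la posición x(t) = sin(2·t) + 3, sustituimos t = 3*pi/4 para obtener x = 2.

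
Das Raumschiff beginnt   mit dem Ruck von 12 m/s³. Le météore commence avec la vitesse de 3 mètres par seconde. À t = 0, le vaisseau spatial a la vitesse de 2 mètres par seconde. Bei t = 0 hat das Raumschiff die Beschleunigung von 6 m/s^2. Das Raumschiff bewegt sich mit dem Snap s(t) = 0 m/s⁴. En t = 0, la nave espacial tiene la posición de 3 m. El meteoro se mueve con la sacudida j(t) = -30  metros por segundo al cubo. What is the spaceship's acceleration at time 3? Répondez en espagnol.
Debemos encontrar la antiderivada de nuestra ecuación del snap s(t) = 0 2 veces. Tomando ∫s(t)dt y aplicando j(0) = 12, encontramos j(t) = 12. Integrando la sacudida y usando la condición inicial a(0) = 6, obtenemos a(t) = 12·t + 6. De la ecuación de la aceleración a(t) = 12·t + 6, sustituimos t = 3 para obtener a = 42.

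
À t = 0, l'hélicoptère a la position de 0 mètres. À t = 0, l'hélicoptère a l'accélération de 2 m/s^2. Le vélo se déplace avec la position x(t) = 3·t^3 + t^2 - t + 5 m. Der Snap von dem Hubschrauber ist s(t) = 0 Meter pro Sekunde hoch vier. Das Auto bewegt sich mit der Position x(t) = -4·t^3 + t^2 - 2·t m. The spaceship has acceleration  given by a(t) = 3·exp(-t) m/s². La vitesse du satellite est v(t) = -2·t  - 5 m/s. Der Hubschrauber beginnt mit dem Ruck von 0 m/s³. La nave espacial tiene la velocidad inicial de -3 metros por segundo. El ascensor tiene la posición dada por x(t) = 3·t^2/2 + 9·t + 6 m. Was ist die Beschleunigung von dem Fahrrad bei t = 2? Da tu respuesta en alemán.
Um dies zu lösen, müssen wir 2 Ableitungen unserer Gleichung für die Position x(t) = 3·t^3 + t^2 - t + 5 nehmen. Durch Ableiten von der Position erhalten wir die Geschwindigkeit: v(t) = 9·t^2 + 2·t - 1. Mit d/dt von v(t) finden wir a(t) = 18·t + 2. Mit a(t) = 18·t + 2 und Einsetzen von t = 2, finden wir a = 38.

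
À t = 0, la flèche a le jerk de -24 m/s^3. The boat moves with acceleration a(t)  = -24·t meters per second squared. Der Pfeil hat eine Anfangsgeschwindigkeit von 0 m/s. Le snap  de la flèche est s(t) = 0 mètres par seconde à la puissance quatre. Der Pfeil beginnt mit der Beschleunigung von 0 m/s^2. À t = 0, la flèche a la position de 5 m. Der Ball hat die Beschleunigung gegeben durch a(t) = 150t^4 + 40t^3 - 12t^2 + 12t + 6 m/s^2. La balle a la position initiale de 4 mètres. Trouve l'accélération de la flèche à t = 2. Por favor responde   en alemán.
Ausgehend von dem Snap s(t) = 0, nehmen wir 2 Stammfunktionen. Das Integral von dem Snap ist der Ruck. Mit j(0) = -24 erhalten wir j(t) = -24. Durch Integration von dem Ruck und Verwendung der Anfangsbedingung a(0) = 0, erhalten wir a(t) = -24·t. Aus der Gleichung für die Beschleunigung a(t) = -24·t, setzen wir t = 2 ein und erhalten a = -48.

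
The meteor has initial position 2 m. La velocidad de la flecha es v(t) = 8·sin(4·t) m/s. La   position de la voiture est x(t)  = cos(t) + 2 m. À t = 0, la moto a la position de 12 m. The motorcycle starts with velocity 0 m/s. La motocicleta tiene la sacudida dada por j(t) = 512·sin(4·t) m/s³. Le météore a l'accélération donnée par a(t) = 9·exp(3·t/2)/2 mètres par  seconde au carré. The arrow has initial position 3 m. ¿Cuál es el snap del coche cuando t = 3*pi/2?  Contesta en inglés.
Starting from position x(t) = cos(t) + 2, we take 4 derivatives. Taking d/dt of x(t), we find v(t) = -sin(t). The derivative of velocity gives acceleration: a(t) = -cos(t). Differentiating acceleration, we get jerk: j(t) = sin(t). The derivative of jerk gives snap: s(t) = cos(t). We have snap s(t) = cos(t). Substituting t = 3*pi/2: s(3*pi/2) = 0.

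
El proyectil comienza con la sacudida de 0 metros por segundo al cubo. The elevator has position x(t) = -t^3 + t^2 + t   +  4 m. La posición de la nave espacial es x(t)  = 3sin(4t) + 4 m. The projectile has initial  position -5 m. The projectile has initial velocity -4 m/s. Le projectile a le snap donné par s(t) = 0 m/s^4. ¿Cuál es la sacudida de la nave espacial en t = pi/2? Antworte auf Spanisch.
Para resolver esto, necesitamos tomar 3 derivadas de nuestra ecuación de la posición x(t) = 3·sin(4·t) + 4. Derivando la posición, obtenemos la velocidad: v(t) = 12·cos(4·t). La derivada de la velocidad da la aceleración: a(t) = -48·sin(4·t). Derivando la aceleración, obtenemos la sacudida: j(t) = -192·cos(4·t). De la ecuación de la sacudida j(t) = -192·cos(4·t), sustituimos t = pi/2 para obtener j = -192.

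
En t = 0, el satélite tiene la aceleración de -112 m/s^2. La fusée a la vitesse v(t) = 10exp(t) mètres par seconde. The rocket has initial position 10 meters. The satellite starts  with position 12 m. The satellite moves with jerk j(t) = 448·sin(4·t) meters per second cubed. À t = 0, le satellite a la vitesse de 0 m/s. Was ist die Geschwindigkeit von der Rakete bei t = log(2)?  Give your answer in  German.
Wir haben die Geschwindigkeit v(t) = 10·exp(t). Durch Einsetzen von t = log(2): v(log(2)) = 20.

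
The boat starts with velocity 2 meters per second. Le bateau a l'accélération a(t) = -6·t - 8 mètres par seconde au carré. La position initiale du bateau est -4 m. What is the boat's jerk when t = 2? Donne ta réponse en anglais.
To solve this, we need to take 1 derivative of our acceleration equation a(t) = -6·t - 8. The derivative of acceleration gives jerk: j(t) = -6. We have jerk j(t) = -6. Substituting t = 2: j(2) = -6.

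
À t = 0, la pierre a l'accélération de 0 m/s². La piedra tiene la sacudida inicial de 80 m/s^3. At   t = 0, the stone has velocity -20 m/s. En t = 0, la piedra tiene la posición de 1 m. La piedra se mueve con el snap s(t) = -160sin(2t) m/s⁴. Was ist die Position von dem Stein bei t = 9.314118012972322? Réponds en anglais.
To solve this, we need to take 4 antiderivatives of our snap equation s(t) = -160·sin(2·t). The antiderivative of snap is jerk. Using j(0) = 80, we get j(t) = 80·cos(2·t). Integrating jerk and using the initial condition a(0) = 0, we get a(t) = 40·sin(2·t). Taking ∫a(t)dt and applying v(0) = -20, we find v(t) = -20·cos(2·t). Integrating velocity and using the initial condition x(0) = 1, we get x(t) = 1 - 10·sin(2·t). Using x(t) = 1 - 10·sin(2·t) and substituting t = 9.314118012972322, we find x = 3.19517515359003.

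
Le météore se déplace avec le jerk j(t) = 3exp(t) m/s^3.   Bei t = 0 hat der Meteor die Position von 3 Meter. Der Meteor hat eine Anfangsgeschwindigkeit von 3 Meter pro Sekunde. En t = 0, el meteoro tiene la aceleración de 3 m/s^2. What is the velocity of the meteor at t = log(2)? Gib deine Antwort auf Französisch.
Nous devons intégrer notre équation du jerk j(t) = 3·exp(t) 2 fois. En prenant ∫j(t)dt et en appliquant a(0) = 3, nous trouvons a(t) = 3·exp(t). La primitive de l'accélération, avec v(0) = 3, donne la vitesse: v(t) = 3·exp(t). De l'équation de la vitesse v(t) = 3·exp(t), nous substituons t = log(2) pour obtenir v = 6.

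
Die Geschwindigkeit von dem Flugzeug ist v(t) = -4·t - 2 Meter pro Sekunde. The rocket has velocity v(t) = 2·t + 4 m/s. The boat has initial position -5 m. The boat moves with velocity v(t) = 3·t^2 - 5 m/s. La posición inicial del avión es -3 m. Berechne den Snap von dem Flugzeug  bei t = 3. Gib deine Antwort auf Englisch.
We must differentiate our velocity equation v(t) = -4·t - 2 3 times. The derivative of velocity gives acceleration: a(t) = -4. Differentiating acceleration, we get jerk: j(t) = 0. Taking d/dt of j(t), we find s(t) = 0. Using s(t) = 0 and substituting t = 3, we find s = 0.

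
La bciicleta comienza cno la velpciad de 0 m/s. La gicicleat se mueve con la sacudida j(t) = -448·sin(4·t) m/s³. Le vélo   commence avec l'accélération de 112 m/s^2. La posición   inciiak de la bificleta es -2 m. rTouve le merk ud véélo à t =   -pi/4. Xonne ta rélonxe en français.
Nous avons le jerk j(t) = -448·sin(4·t). En substituant t = -pi/4: j(-pi/4) = 0.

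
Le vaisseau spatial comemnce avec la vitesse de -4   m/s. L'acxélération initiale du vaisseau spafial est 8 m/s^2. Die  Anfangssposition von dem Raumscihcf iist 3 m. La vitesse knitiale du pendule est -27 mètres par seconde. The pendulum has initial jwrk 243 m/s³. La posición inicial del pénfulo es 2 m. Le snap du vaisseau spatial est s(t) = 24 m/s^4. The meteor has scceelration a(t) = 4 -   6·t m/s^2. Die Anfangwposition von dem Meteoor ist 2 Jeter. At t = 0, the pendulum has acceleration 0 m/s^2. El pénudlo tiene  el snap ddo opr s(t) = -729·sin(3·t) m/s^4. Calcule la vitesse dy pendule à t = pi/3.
Nous devons intégrer notre équation du snap s(t) = -729·sin(3·t) 3 fois. En intégrant le snap et en utilisant la condition initiale j(0) = 243, nous obtenons j(t) = 243·cos(3·t). En prenant ∫j(t)dt et en appliquant a(0) = 0, nous trouvons a(t) = 81·sin(3·t). La primitive de l'accélération est la vitesse. En utilisant v(0) = -27, nous obtenons v(t) = -27·cos(3·t). De l'équation de la vitesse v(t) = -27·cos(3·t), nous substituons t = pi/3 pour obtenir v = 27.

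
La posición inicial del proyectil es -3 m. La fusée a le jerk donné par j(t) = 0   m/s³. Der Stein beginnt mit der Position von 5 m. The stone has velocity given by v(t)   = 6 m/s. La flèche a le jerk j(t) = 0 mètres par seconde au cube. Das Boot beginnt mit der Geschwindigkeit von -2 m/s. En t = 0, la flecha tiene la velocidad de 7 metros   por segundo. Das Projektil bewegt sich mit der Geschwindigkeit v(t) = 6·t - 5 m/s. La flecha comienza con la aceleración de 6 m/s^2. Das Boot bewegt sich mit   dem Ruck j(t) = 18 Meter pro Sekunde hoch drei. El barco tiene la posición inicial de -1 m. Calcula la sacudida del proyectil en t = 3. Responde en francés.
Pour résoudre ceci, nous devons prendre 2 dérivées de notre équation de la vitesse v(t) = 6·t - 5. En prenant d/dt de v(t), nous trouvons a(t) = 6. En dérivant l'accélération, nous obtenons le jerk: j(t) = 0. En utilisant j(t) = 0 et en substituant t = 3, nous trouvons j = 0.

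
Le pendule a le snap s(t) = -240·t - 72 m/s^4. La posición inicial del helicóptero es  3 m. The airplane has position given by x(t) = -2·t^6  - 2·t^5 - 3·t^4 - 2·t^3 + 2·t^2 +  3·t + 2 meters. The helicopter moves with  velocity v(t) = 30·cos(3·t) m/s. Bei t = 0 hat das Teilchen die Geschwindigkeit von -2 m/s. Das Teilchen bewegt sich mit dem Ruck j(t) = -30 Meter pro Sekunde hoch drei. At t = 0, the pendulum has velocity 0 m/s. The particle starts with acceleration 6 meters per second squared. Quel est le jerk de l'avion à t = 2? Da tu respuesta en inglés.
To solve this, we need to take 3 derivatives of our position equation x(t) = -2·t^6 - 2·t^5 - 3·t^4 - 2·t^3 + 2·t^2 + 3·t + 2. Taking d/dt of x(t), we find v(t) = -12·t^5 - 10·t^4 - 12·t^3 - 6·t^2 + 4·t + 3. Differentiating velocity, we get acceleration: a(t) = -60·t^4 - 40·t^3 - 36·t^2 - 12·t + 4. Taking d/dt of a(t), we find j(t) = -240·t^3 - 120·t^2 - 72·t - 12. From the given jerk equation j(t) = -240·t^3 - 120·t^2 - 72·t - 12, we substitute t = 2 to get j = -2556.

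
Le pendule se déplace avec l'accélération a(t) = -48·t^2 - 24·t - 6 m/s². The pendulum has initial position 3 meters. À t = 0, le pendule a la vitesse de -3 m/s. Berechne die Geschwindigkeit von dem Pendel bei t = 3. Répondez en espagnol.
Necesitamos integrar nuestra ecuación de la aceleración a(t) = -48·t^2 - 24·t - 6 1 vez. La integral de la aceleración es la velocidad. Usando v(0) = -3, obtenemos v(t) = -16·t^3 - 12·t^2 - 6·t - 3. De la ecuación de la velocidad v(t) = -16·t^3 - 12·t^2 - 6·t - 3, sustituimos t = 3 para obtener v = -561.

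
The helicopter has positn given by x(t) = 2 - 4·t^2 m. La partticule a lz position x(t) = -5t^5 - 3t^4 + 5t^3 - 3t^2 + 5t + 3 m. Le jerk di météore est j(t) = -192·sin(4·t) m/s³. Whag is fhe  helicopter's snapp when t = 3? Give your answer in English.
We must differentiate our position equation x(t) = 2 - 4·t^2 4 times. Differentiating position, we get velocity: v(t) = -8·t. Differentiating velocity, we get acceleration: a(t) = -8. Differentiating acceleration, we get jerk: j(t) = 0. Taking d/dt of j(t), we find s(t) = 0. From the given snap equation s(t) = 0, we substitute t = 3 to get s = 0.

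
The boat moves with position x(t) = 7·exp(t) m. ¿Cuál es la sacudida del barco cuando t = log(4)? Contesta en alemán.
Um dies zu lösen, müssen wir 3 Ableitungen unserer Gleichung für die Position x(t) = 7·exp(t) nehmen. Durch Ableiten von der Position erhalten wir die Geschwindigkeit: v(t) = 7·exp(t). Die Ableitung von der Geschwindigkeit ergibt die Beschleunigung: a(t) = 7·exp(t). Durch Ableiten von der Beschleunigung erhalten wir den Ruck: j(t) = 7·exp(t). Aus der Gleichung für den Ruck j(t) = 7·exp(t), setzen wir t = log(4) ein und erhalten j = 28.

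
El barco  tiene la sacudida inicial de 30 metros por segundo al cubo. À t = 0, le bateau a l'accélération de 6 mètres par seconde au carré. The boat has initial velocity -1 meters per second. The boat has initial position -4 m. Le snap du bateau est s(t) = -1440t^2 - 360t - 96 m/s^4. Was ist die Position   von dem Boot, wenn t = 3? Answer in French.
Pour résoudre ceci, nous devons prendre 4 intégrales de notre équation du snap s(t) = -1440·t^2 - 360·t - 96. La primitive du snap est le jerk. En utilisant j(0) = 30, nous obtenons j(t) = -480·t^3 - 180·t^2 - 96·t + 30. La primitive du jerk est l'accélération. En utilisant a(0) = 6, nous obtenons a(t) = -120·t^4 - 60·t^3 - 48·t^2 + 30·t + 6. La primitive de l'accélération est la vitesse. En utilisant v(0) = -1, nous obtenons v(t) = -24·t^5 - 15·t^4 - 16·t^3 + 15·t^2 + 6·t - 1. La primitive de la vitesse est la position. En utilisant x(0) = -4, nous obtenons x(t) = -4·t^6 - 3·t^5 - 4·t^4 + 5·t^3 + 3·t^2 - t - 4. En utilisant x(t) = -4·t^6 - 3·t^5 - 4·t^4 + 5·t^3 + 3·t^2 - t - 4 et en substituant t = 3, nous trouvons x = -3814.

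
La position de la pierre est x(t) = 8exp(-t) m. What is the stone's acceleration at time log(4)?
Starting from position x(t) = 8·exp(-t), we take 2 derivatives. Taking d/dt of x(t), we find v(t) = -8·exp(-t). Differentiating velocity, we get acceleration: a(t) = 8·exp(-t). From the given acceleration equation a(t) = 8·exp(-t), we substitute t = log(4) to get a = 2.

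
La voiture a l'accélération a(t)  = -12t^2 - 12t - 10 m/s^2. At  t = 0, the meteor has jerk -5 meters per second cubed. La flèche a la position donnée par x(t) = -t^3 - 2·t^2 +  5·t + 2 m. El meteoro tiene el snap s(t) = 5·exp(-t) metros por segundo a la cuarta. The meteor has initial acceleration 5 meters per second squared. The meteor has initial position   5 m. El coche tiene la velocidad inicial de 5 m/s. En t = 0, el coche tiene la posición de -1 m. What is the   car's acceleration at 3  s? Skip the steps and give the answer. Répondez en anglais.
The answer is -154.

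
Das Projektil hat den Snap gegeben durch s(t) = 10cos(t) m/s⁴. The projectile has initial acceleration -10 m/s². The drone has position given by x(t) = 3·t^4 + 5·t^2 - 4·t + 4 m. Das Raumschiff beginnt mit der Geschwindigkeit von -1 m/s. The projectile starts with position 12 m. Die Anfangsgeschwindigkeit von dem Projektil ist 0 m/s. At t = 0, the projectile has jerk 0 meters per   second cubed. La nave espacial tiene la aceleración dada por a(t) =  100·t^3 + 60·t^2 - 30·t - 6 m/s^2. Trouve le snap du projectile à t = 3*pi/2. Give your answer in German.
Aus der Gleichung für den Snap s(t) = 10·cos(t), setzen wir t = 3*pi/2 ein und erhalten s = 0.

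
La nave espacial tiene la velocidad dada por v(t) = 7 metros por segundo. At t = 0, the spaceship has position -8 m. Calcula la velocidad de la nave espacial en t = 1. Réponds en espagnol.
De la ecuación de la velocidad v(t) = 7, sustituimos t = 1 para obtener v = 7.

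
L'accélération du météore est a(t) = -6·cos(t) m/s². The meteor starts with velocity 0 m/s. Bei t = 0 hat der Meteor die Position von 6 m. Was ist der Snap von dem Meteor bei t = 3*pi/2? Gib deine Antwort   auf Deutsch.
Ausgehend von der Beschleunigung a(t) = -6·cos(t), nehmen wir 2 Ableitungen. Die Ableitung von der Beschleunigung ergibt den Ruck: j(t) = 6·sin(t). Mit d/dt von j(t) finden wir s(t) = 6·cos(t). Mit s(t) = 6·cos(t) und Einsetzen von t = 3*pi/2, finden wir s = 0.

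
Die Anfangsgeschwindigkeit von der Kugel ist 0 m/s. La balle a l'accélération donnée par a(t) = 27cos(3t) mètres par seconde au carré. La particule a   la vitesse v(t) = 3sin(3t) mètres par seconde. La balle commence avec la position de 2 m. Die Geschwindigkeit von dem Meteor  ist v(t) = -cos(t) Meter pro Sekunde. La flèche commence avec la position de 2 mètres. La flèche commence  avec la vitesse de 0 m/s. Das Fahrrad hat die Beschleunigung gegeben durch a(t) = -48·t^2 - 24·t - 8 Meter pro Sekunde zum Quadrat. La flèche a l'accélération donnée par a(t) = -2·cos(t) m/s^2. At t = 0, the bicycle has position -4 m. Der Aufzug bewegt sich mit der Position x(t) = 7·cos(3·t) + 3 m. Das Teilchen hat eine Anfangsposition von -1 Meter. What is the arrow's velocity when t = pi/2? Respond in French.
Pour résoudre ceci, nous devons prendre 1 primitive de notre équation de l'accélération a(t) = -2·cos(t). En intégrant l'accélération et en utilisant la condition initiale v(0) = 0, nous obtenons v(t) = -2·sin(t). De l'équation de la vitesse v(t) = -2·sin(t), nous substituons t = pi/2 pour obtenir v = -2.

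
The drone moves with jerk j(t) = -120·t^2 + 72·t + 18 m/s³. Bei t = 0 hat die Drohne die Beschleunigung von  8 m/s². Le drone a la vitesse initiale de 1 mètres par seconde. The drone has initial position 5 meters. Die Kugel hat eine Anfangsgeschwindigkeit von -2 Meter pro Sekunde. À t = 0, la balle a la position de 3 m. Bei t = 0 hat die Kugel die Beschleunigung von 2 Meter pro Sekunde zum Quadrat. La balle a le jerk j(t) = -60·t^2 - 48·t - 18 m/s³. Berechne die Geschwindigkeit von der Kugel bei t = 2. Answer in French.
En partant du jerk j(t) = -60·t^2 - 48·t - 18, nous prenons 2 intégrales. En prenant ∫j(t)dt et en appliquant a(0) = 2, nous trouvons a(t) = -20·t^3 - 24·t^2 - 18·t + 2. L'intégrale de l'accélération, avec v(0) = -2, donne la vitesse: v(t) = -5·t^4 - 8·t^3 - 9·t^2 + 2·t - 2. Nous avons la vitesse v(t) = -5·t^4 - 8·t^3 - 9·t^2 + 2·t - 2. En substituant t = 2: v(2) = -178.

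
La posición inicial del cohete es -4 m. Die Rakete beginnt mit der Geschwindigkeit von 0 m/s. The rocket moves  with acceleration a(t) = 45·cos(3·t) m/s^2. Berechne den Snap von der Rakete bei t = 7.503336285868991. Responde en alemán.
Ausgehend von der Beschleunigung a(t) = 45·cos(3·t), nehmen wir 2 Ableitungen. Durch Ableiten von der Beschleunigung erhalten wir den Ruck: j(t) = -135·sin(3·t). Die Ableitung von dem Ruck ergibt den Snap: s(t) = -405·cos(3·t). Mit s(t) = -405·cos(3·t) und Einsetzen von t = 7.503336285868991, finden wir s = 351.695892164568.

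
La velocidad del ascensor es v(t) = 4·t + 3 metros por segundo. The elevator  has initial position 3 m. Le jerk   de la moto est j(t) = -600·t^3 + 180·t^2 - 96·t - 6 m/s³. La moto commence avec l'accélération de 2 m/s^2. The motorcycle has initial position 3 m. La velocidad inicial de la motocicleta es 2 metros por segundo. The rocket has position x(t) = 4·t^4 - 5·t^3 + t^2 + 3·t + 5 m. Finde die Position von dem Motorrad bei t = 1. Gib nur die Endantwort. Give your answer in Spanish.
En t = 1, x = -1.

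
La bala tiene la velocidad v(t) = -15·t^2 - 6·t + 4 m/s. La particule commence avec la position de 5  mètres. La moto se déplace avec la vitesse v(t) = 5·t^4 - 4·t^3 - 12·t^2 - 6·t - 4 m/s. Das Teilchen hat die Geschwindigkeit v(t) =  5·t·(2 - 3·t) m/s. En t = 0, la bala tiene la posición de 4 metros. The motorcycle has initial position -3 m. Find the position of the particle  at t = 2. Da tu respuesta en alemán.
Um dies zu lösen, müssen wir 1 Integral unserer Gleichung für die Geschwindigkeit v(t) = 5·t·(2 - 3·t) finden. Durch Integration von der Geschwindigkeit und Verwendung der Anfangsbedingung x(0) = 5, erhalten wir x(t) = -5·t^3 + 5·t^2 + 5. Aus der Gleichung für die Position x(t) = -5·t^3 + 5·t^2 + 5, setzen wir t = 2 ein und erhalten x = -15.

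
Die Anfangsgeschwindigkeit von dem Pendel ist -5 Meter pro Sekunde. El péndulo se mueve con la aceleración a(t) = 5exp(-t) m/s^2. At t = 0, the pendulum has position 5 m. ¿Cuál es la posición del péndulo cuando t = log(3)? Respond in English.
To find the answer, we compute 2 antiderivatives of a(t) = 5·exp(-t). Finding the integral of a(t) and using v(0) = -5: v(t) = -5·exp(-t). The antiderivative of velocity, with x(0) = 5, gives position: x(t) = 5·exp(-t). Using x(t) = 5·exp(-t) and substituting t = log(3), we find x = 5/3.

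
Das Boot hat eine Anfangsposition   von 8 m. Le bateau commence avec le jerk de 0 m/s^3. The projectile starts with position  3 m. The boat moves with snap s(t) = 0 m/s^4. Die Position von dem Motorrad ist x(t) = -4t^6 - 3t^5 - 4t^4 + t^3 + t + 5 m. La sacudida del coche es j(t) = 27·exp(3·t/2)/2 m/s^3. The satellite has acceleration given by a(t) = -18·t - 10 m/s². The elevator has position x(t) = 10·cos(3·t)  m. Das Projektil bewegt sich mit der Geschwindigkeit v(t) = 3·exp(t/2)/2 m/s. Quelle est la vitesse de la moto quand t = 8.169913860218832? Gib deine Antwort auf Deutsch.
Ausgehend von der Position x(t) = -4·t^6 - 3·t^5 - 4·t^4 + t^3 + t + 5, nehmen wir 1 Ableitung. Mit d/dt von x(t) finden wir v(t) = -24·t^5 - 15·t^4 - 16·t^3 + 3·t^2 + 1. Wir haben die Geschwindigkeit v(t) = -24·t^5 - 15·t^4 - 16·t^3 + 3·t^2 + 1. Durch Einsetzen von t = 8.169913860218832: v(8.169913860218832) = -948924.161275352.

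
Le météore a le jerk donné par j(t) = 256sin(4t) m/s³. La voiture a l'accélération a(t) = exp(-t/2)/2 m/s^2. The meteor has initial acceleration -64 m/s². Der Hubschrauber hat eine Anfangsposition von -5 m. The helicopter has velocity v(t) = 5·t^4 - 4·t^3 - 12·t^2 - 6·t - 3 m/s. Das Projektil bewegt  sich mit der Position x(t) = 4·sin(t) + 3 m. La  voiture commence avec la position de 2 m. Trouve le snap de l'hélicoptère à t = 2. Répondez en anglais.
Starting from velocity v(t) = 5·t^4 - 4·t^3 - 12·t^2 - 6·t - 3, we take 3 derivatives. The derivative of velocity gives acceleration: a(t) = 20·t^3 - 12·t^2 - 24·t - 6. Taking d/dt of a(t), we find j(t) = 60·t^2 - 24·t - 24. The derivative of jerk gives snap: s(t) = 120·t - 24. From the given snap equation s(t) = 120·t - 24, we substitute t = 2 to get s = 216.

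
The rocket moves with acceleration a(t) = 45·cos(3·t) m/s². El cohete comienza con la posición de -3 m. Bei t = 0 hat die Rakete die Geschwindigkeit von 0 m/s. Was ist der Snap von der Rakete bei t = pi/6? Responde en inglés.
To solve this, we need to take 2 derivatives of our acceleration equation a(t) = 45·cos(3·t). Taking d/dt of a(t), we find j(t) = -135·sin(3·t). Differentiating jerk, we get snap: s(t) = -405·cos(3·t). We have snap s(t) = -405·cos(3·t). Substituting t = pi/6: s(pi/6) = 0.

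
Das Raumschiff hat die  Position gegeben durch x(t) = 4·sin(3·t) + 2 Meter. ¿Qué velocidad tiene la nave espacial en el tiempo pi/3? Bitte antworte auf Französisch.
Pour résoudre ceci, nous devons prendre 1 dérivée de notre équation de la position x(t) = 4·sin(3·t) + 2. En dérivant la position, nous obtenons la vitesse: v(t) = 12·cos(3·t). En utilisant v(t) = 12·cos(3·t) et en substituant t = pi/3, nous trouvons v = -12.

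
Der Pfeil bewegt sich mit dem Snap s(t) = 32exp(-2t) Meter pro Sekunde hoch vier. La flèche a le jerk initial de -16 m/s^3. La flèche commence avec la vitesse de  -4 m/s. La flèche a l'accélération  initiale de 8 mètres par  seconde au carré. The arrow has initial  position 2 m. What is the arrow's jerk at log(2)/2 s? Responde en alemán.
Wir müssen unsere Gleichung für den Snap s(t) = 32·exp(-2·t) 1-mal integrieren. Das Integral von dem Snap, mit j(0) = -16, ergibt den Ruck: j(t) = -16·exp(-2·t). Mit j(t) = -16·exp(-2·t) und Einsetzen von t = log(2)/2, finden wir j = -8.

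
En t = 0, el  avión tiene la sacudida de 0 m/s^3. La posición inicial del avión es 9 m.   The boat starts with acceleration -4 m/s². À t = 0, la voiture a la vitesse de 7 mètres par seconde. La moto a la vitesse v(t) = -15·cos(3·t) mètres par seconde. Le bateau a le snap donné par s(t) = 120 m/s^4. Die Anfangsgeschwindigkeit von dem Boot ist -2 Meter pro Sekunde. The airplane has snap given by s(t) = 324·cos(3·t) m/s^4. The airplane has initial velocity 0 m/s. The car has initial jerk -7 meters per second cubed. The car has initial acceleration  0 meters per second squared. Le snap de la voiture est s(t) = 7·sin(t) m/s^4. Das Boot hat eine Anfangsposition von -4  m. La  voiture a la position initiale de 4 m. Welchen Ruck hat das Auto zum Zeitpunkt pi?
Wir müssen die Stammfunktion unserer Gleichung für den Snap s(t) = 7·sin(t) 1-mal finden. Mit ∫s(t)dt und Anwendung von j(0) = -7, finden wir j(t) = -7·cos(t). Aus der Gleichung für den Ruck j(t) = -7·cos(t), setzen wir t = pi ein und erhalten j = 7.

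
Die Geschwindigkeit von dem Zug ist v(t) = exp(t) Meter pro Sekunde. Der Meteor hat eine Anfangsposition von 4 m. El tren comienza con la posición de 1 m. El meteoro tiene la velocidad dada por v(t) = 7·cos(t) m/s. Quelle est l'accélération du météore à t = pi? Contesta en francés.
Pour résoudre ceci, nous devons prendre 1 dérivée de notre équation de la vitesse v(t) = 7·cos(t). En prenant d/dt de v(t), nous trouvons a(t) = -7·sin(t). De l'équation de l'accélération a(t) = -7·sin(t), nous substituons t = pi pour obtenir a = 0.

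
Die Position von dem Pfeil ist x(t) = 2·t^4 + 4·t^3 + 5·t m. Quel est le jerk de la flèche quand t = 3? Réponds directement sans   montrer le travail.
j(3) = 168.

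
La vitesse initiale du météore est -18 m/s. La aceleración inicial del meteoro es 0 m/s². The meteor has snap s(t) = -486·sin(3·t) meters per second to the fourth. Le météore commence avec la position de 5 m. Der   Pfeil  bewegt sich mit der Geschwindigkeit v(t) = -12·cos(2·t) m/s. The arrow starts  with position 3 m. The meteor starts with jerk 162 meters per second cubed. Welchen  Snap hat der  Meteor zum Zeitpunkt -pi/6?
Aus der Gleichung für den Snap s(t) = -486·sin(3·t), setzen wir t = -pi/6 ein und erhalten s = 486.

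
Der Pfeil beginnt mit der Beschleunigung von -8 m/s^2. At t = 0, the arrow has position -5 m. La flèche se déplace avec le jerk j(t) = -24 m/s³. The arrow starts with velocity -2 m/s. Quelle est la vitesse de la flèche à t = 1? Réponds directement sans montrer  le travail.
v(1) = -22.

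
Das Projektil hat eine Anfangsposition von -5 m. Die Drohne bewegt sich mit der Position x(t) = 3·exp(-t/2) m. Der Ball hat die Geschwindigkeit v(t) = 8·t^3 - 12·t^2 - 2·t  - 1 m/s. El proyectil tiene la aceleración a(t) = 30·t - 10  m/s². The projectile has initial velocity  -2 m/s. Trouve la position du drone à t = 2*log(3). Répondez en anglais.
Using x(t) = 3·exp(-t/2) and substituting t = 2*log(3), we find x = 1.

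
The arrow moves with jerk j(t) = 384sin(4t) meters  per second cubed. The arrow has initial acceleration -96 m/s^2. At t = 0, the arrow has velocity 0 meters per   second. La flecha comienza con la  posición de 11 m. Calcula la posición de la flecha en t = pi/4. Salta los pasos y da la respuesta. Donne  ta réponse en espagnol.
x(pi/4) = -1.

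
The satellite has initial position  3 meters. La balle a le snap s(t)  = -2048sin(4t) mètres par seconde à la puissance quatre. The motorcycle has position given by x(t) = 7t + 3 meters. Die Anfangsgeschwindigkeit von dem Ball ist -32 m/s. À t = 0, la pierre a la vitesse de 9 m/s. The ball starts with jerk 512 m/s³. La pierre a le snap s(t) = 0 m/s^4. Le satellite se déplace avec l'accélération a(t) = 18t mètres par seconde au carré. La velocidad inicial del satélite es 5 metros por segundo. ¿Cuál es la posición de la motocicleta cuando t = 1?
De la ecuación de la posición x(t) = 7·t + 3, sustituimos t = 1 para obtener x = 10.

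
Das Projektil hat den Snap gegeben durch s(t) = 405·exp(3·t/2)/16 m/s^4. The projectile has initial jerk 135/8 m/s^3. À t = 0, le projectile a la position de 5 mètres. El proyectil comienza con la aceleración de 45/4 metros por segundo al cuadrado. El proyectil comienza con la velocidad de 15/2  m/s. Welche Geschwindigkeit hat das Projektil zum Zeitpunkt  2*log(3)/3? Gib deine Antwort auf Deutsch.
Wir müssen unsere Gleichung für den Snap s(t) = 405·exp(3·t/2)/16 3-mal integrieren. Mit ∫s(t)dt und Anwendung von j(0) = 135/8, finden wir j(t) = 135·exp(3·t/2)/8. Die Stammfunktion von dem Ruck, mit a(0) = 45/4, ergibt die Beschleunigung: a(t) = 45·exp(3·t/2)/4. Durch Integration von der Beschleunigung und Verwendung der Anfangsbedingung v(0) = 15/2, erhalten wir v(t) = 15·exp(3·t/2)/2. Aus der Gleichung für die Geschwindigkeit v(t) = 15·exp(3·t/2)/2, setzen wir t = 2*log(3)/3 ein und erhalten v = 45/2.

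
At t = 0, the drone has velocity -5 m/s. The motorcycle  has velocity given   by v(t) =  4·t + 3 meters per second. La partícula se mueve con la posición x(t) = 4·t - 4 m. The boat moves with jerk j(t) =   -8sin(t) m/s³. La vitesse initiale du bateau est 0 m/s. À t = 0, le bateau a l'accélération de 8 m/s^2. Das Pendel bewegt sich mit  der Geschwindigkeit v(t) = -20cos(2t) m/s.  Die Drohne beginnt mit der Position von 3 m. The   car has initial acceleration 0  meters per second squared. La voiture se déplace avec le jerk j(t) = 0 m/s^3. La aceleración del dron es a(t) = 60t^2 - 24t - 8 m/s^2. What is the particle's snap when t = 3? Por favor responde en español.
Debemos derivar nuestra ecuación de la posición x(t) = 4·t - 4 4 veces. La derivada de la posición da la velocidad: v(t) = 4. La derivada de la velocidad da la aceleración: a(t) = 0. Derivando la aceleración, obtenemos la sacudida: j(t) = 0. La derivada de la sacudida da el snap: s(t) = 0. De la ecuación del snap s(t) = 0, sustituimos t = 3 para obtener s = 0.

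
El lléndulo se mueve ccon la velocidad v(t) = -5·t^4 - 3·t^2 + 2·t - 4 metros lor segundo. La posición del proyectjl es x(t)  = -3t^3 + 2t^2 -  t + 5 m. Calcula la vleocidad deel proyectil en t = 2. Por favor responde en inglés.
Starting from position x(t) = -3·t^3 + 2·t^2 - t + 5, we take 1 derivative. The derivative of position gives velocity: v(t) = -9·t^2 + 4·t - 1. From the given velocity equation v(t) = -9·t^2 + 4·t - 1, we substitute t = 2 to get v = -29.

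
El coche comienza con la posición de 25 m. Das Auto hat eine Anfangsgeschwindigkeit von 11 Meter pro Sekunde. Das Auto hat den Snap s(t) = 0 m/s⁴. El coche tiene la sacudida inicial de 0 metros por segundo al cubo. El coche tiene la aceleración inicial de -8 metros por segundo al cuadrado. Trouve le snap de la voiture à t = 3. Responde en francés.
De l'équation du snap s(t) = 0, nous substituons t = 3 pour obtenir s = 0.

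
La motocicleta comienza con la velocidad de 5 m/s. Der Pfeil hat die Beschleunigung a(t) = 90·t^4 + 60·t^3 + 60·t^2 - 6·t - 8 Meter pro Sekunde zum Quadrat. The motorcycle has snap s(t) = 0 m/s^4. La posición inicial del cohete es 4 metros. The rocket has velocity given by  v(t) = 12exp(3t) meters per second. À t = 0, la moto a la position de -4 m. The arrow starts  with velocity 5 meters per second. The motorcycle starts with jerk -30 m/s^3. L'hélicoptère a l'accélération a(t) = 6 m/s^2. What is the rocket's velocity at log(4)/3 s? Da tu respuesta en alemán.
Aus der Gleichung für die Geschwindigkeit v(t) = 12·exp(3·t), setzen wir t = log(4)/3 ein und erhalten v = 48.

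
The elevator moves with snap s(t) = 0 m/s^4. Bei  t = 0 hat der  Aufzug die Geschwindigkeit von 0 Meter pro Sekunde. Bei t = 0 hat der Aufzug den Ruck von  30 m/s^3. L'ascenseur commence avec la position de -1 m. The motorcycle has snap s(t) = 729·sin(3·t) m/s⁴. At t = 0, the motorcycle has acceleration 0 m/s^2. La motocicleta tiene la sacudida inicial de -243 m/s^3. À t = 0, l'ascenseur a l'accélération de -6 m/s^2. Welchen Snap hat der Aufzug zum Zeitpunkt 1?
Aus der Gleichung für den Snap s(t) = 0, setzen wir t = 1 ein und erhalten s = 0.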